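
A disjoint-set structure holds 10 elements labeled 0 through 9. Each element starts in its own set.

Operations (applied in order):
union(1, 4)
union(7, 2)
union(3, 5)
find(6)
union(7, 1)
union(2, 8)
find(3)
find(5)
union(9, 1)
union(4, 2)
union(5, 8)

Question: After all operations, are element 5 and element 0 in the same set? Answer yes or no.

Answer: no

Derivation:
Step 1: union(1, 4) -> merged; set of 1 now {1, 4}
Step 2: union(7, 2) -> merged; set of 7 now {2, 7}
Step 3: union(3, 5) -> merged; set of 3 now {3, 5}
Step 4: find(6) -> no change; set of 6 is {6}
Step 5: union(7, 1) -> merged; set of 7 now {1, 2, 4, 7}
Step 6: union(2, 8) -> merged; set of 2 now {1, 2, 4, 7, 8}
Step 7: find(3) -> no change; set of 3 is {3, 5}
Step 8: find(5) -> no change; set of 5 is {3, 5}
Step 9: union(9, 1) -> merged; set of 9 now {1, 2, 4, 7, 8, 9}
Step 10: union(4, 2) -> already same set; set of 4 now {1, 2, 4, 7, 8, 9}
Step 11: union(5, 8) -> merged; set of 5 now {1, 2, 3, 4, 5, 7, 8, 9}
Set of 5: {1, 2, 3, 4, 5, 7, 8, 9}; 0 is not a member.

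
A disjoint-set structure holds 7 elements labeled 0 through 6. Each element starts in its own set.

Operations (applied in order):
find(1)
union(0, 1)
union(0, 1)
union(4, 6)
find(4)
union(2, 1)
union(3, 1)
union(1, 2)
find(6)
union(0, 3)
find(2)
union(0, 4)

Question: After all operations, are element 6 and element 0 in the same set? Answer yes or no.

Answer: yes

Derivation:
Step 1: find(1) -> no change; set of 1 is {1}
Step 2: union(0, 1) -> merged; set of 0 now {0, 1}
Step 3: union(0, 1) -> already same set; set of 0 now {0, 1}
Step 4: union(4, 6) -> merged; set of 4 now {4, 6}
Step 5: find(4) -> no change; set of 4 is {4, 6}
Step 6: union(2, 1) -> merged; set of 2 now {0, 1, 2}
Step 7: union(3, 1) -> merged; set of 3 now {0, 1, 2, 3}
Step 8: union(1, 2) -> already same set; set of 1 now {0, 1, 2, 3}
Step 9: find(6) -> no change; set of 6 is {4, 6}
Step 10: union(0, 3) -> already same set; set of 0 now {0, 1, 2, 3}
Step 11: find(2) -> no change; set of 2 is {0, 1, 2, 3}
Step 12: union(0, 4) -> merged; set of 0 now {0, 1, 2, 3, 4, 6}
Set of 6: {0, 1, 2, 3, 4, 6}; 0 is a member.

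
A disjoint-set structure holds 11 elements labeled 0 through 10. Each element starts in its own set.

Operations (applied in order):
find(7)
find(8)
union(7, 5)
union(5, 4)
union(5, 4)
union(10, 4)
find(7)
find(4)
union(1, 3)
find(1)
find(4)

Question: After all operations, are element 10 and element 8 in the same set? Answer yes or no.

Step 1: find(7) -> no change; set of 7 is {7}
Step 2: find(8) -> no change; set of 8 is {8}
Step 3: union(7, 5) -> merged; set of 7 now {5, 7}
Step 4: union(5, 4) -> merged; set of 5 now {4, 5, 7}
Step 5: union(5, 4) -> already same set; set of 5 now {4, 5, 7}
Step 6: union(10, 4) -> merged; set of 10 now {4, 5, 7, 10}
Step 7: find(7) -> no change; set of 7 is {4, 5, 7, 10}
Step 8: find(4) -> no change; set of 4 is {4, 5, 7, 10}
Step 9: union(1, 3) -> merged; set of 1 now {1, 3}
Step 10: find(1) -> no change; set of 1 is {1, 3}
Step 11: find(4) -> no change; set of 4 is {4, 5, 7, 10}
Set of 10: {4, 5, 7, 10}; 8 is not a member.

Answer: no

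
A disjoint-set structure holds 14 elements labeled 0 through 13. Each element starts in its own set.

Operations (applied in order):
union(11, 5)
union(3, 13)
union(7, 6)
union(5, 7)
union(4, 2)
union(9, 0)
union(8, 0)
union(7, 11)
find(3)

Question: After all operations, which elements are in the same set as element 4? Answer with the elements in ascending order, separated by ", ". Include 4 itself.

Answer: 2, 4

Derivation:
Step 1: union(11, 5) -> merged; set of 11 now {5, 11}
Step 2: union(3, 13) -> merged; set of 3 now {3, 13}
Step 3: union(7, 6) -> merged; set of 7 now {6, 7}
Step 4: union(5, 7) -> merged; set of 5 now {5, 6, 7, 11}
Step 5: union(4, 2) -> merged; set of 4 now {2, 4}
Step 6: union(9, 0) -> merged; set of 9 now {0, 9}
Step 7: union(8, 0) -> merged; set of 8 now {0, 8, 9}
Step 8: union(7, 11) -> already same set; set of 7 now {5, 6, 7, 11}
Step 9: find(3) -> no change; set of 3 is {3, 13}
Component of 4: {2, 4}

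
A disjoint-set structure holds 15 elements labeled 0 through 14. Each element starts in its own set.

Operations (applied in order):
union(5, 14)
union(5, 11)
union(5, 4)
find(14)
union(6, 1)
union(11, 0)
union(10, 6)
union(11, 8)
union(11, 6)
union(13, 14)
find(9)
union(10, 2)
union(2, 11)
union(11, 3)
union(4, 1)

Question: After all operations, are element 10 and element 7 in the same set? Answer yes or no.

Answer: no

Derivation:
Step 1: union(5, 14) -> merged; set of 5 now {5, 14}
Step 2: union(5, 11) -> merged; set of 5 now {5, 11, 14}
Step 3: union(5, 4) -> merged; set of 5 now {4, 5, 11, 14}
Step 4: find(14) -> no change; set of 14 is {4, 5, 11, 14}
Step 5: union(6, 1) -> merged; set of 6 now {1, 6}
Step 6: union(11, 0) -> merged; set of 11 now {0, 4, 5, 11, 14}
Step 7: union(10, 6) -> merged; set of 10 now {1, 6, 10}
Step 8: union(11, 8) -> merged; set of 11 now {0, 4, 5, 8, 11, 14}
Step 9: union(11, 6) -> merged; set of 11 now {0, 1, 4, 5, 6, 8, 10, 11, 14}
Step 10: union(13, 14) -> merged; set of 13 now {0, 1, 4, 5, 6, 8, 10, 11, 13, 14}
Step 11: find(9) -> no change; set of 9 is {9}
Step 12: union(10, 2) -> merged; set of 10 now {0, 1, 2, 4, 5, 6, 8, 10, 11, 13, 14}
Step 13: union(2, 11) -> already same set; set of 2 now {0, 1, 2, 4, 5, 6, 8, 10, 11, 13, 14}
Step 14: union(11, 3) -> merged; set of 11 now {0, 1, 2, 3, 4, 5, 6, 8, 10, 11, 13, 14}
Step 15: union(4, 1) -> already same set; set of 4 now {0, 1, 2, 3, 4, 5, 6, 8, 10, 11, 13, 14}
Set of 10: {0, 1, 2, 3, 4, 5, 6, 8, 10, 11, 13, 14}; 7 is not a member.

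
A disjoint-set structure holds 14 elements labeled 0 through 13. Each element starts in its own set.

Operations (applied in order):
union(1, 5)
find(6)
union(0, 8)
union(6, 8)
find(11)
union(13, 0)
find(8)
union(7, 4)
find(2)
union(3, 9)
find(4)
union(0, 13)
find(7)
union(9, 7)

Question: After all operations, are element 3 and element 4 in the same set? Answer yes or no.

Answer: yes

Derivation:
Step 1: union(1, 5) -> merged; set of 1 now {1, 5}
Step 2: find(6) -> no change; set of 6 is {6}
Step 3: union(0, 8) -> merged; set of 0 now {0, 8}
Step 4: union(6, 8) -> merged; set of 6 now {0, 6, 8}
Step 5: find(11) -> no change; set of 11 is {11}
Step 6: union(13, 0) -> merged; set of 13 now {0, 6, 8, 13}
Step 7: find(8) -> no change; set of 8 is {0, 6, 8, 13}
Step 8: union(7, 4) -> merged; set of 7 now {4, 7}
Step 9: find(2) -> no change; set of 2 is {2}
Step 10: union(3, 9) -> merged; set of 3 now {3, 9}
Step 11: find(4) -> no change; set of 4 is {4, 7}
Step 12: union(0, 13) -> already same set; set of 0 now {0, 6, 8, 13}
Step 13: find(7) -> no change; set of 7 is {4, 7}
Step 14: union(9, 7) -> merged; set of 9 now {3, 4, 7, 9}
Set of 3: {3, 4, 7, 9}; 4 is a member.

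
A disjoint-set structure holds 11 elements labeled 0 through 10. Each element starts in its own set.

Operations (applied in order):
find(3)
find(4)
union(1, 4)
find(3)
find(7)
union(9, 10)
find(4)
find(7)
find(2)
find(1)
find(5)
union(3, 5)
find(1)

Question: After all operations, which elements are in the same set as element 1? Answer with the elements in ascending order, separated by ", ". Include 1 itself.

Step 1: find(3) -> no change; set of 3 is {3}
Step 2: find(4) -> no change; set of 4 is {4}
Step 3: union(1, 4) -> merged; set of 1 now {1, 4}
Step 4: find(3) -> no change; set of 3 is {3}
Step 5: find(7) -> no change; set of 7 is {7}
Step 6: union(9, 10) -> merged; set of 9 now {9, 10}
Step 7: find(4) -> no change; set of 4 is {1, 4}
Step 8: find(7) -> no change; set of 7 is {7}
Step 9: find(2) -> no change; set of 2 is {2}
Step 10: find(1) -> no change; set of 1 is {1, 4}
Step 11: find(5) -> no change; set of 5 is {5}
Step 12: union(3, 5) -> merged; set of 3 now {3, 5}
Step 13: find(1) -> no change; set of 1 is {1, 4}
Component of 1: {1, 4}

Answer: 1, 4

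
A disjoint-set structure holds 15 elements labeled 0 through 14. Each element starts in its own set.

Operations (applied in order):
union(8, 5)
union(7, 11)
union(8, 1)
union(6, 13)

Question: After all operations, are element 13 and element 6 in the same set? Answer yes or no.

Answer: yes

Derivation:
Step 1: union(8, 5) -> merged; set of 8 now {5, 8}
Step 2: union(7, 11) -> merged; set of 7 now {7, 11}
Step 3: union(8, 1) -> merged; set of 8 now {1, 5, 8}
Step 4: union(6, 13) -> merged; set of 6 now {6, 13}
Set of 13: {6, 13}; 6 is a member.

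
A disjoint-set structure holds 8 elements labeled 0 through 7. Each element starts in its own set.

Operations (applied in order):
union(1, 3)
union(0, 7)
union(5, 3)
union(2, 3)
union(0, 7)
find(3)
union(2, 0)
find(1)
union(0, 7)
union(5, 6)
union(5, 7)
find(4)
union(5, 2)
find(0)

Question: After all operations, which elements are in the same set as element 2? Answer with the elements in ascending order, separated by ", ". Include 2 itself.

Step 1: union(1, 3) -> merged; set of 1 now {1, 3}
Step 2: union(0, 7) -> merged; set of 0 now {0, 7}
Step 3: union(5, 3) -> merged; set of 5 now {1, 3, 5}
Step 4: union(2, 3) -> merged; set of 2 now {1, 2, 3, 5}
Step 5: union(0, 7) -> already same set; set of 0 now {0, 7}
Step 6: find(3) -> no change; set of 3 is {1, 2, 3, 5}
Step 7: union(2, 0) -> merged; set of 2 now {0, 1, 2, 3, 5, 7}
Step 8: find(1) -> no change; set of 1 is {0, 1, 2, 3, 5, 7}
Step 9: union(0, 7) -> already same set; set of 0 now {0, 1, 2, 3, 5, 7}
Step 10: union(5, 6) -> merged; set of 5 now {0, 1, 2, 3, 5, 6, 7}
Step 11: union(5, 7) -> already same set; set of 5 now {0, 1, 2, 3, 5, 6, 7}
Step 12: find(4) -> no change; set of 4 is {4}
Step 13: union(5, 2) -> already same set; set of 5 now {0, 1, 2, 3, 5, 6, 7}
Step 14: find(0) -> no change; set of 0 is {0, 1, 2, 3, 5, 6, 7}
Component of 2: {0, 1, 2, 3, 5, 6, 7}

Answer: 0, 1, 2, 3, 5, 6, 7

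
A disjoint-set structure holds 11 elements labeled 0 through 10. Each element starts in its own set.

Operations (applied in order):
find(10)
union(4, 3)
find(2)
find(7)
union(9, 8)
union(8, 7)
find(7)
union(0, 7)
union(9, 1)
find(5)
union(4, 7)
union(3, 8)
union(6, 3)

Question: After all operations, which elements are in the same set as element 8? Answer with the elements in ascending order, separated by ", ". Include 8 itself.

Step 1: find(10) -> no change; set of 10 is {10}
Step 2: union(4, 3) -> merged; set of 4 now {3, 4}
Step 3: find(2) -> no change; set of 2 is {2}
Step 4: find(7) -> no change; set of 7 is {7}
Step 5: union(9, 8) -> merged; set of 9 now {8, 9}
Step 6: union(8, 7) -> merged; set of 8 now {7, 8, 9}
Step 7: find(7) -> no change; set of 7 is {7, 8, 9}
Step 8: union(0, 7) -> merged; set of 0 now {0, 7, 8, 9}
Step 9: union(9, 1) -> merged; set of 9 now {0, 1, 7, 8, 9}
Step 10: find(5) -> no change; set of 5 is {5}
Step 11: union(4, 7) -> merged; set of 4 now {0, 1, 3, 4, 7, 8, 9}
Step 12: union(3, 8) -> already same set; set of 3 now {0, 1, 3, 4, 7, 8, 9}
Step 13: union(6, 3) -> merged; set of 6 now {0, 1, 3, 4, 6, 7, 8, 9}
Component of 8: {0, 1, 3, 4, 6, 7, 8, 9}

Answer: 0, 1, 3, 4, 6, 7, 8, 9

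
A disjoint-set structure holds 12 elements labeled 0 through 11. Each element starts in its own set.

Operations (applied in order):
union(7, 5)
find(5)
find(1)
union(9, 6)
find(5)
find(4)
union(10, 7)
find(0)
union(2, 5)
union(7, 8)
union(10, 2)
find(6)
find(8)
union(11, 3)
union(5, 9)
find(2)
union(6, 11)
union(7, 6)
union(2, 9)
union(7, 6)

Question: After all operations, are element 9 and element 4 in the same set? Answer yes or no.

Answer: no

Derivation:
Step 1: union(7, 5) -> merged; set of 7 now {5, 7}
Step 2: find(5) -> no change; set of 5 is {5, 7}
Step 3: find(1) -> no change; set of 1 is {1}
Step 4: union(9, 6) -> merged; set of 9 now {6, 9}
Step 5: find(5) -> no change; set of 5 is {5, 7}
Step 6: find(4) -> no change; set of 4 is {4}
Step 7: union(10, 7) -> merged; set of 10 now {5, 7, 10}
Step 8: find(0) -> no change; set of 0 is {0}
Step 9: union(2, 5) -> merged; set of 2 now {2, 5, 7, 10}
Step 10: union(7, 8) -> merged; set of 7 now {2, 5, 7, 8, 10}
Step 11: union(10, 2) -> already same set; set of 10 now {2, 5, 7, 8, 10}
Step 12: find(6) -> no change; set of 6 is {6, 9}
Step 13: find(8) -> no change; set of 8 is {2, 5, 7, 8, 10}
Step 14: union(11, 3) -> merged; set of 11 now {3, 11}
Step 15: union(5, 9) -> merged; set of 5 now {2, 5, 6, 7, 8, 9, 10}
Step 16: find(2) -> no change; set of 2 is {2, 5, 6, 7, 8, 9, 10}
Step 17: union(6, 11) -> merged; set of 6 now {2, 3, 5, 6, 7, 8, 9, 10, 11}
Step 18: union(7, 6) -> already same set; set of 7 now {2, 3, 5, 6, 7, 8, 9, 10, 11}
Step 19: union(2, 9) -> already same set; set of 2 now {2, 3, 5, 6, 7, 8, 9, 10, 11}
Step 20: union(7, 6) -> already same set; set of 7 now {2, 3, 5, 6, 7, 8, 9, 10, 11}
Set of 9: {2, 3, 5, 6, 7, 8, 9, 10, 11}; 4 is not a member.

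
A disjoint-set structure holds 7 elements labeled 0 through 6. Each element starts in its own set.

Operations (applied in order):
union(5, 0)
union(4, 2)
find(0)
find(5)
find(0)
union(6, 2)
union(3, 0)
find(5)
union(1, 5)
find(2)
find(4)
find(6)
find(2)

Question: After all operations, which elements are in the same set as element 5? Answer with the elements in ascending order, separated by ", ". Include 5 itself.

Step 1: union(5, 0) -> merged; set of 5 now {0, 5}
Step 2: union(4, 2) -> merged; set of 4 now {2, 4}
Step 3: find(0) -> no change; set of 0 is {0, 5}
Step 4: find(5) -> no change; set of 5 is {0, 5}
Step 5: find(0) -> no change; set of 0 is {0, 5}
Step 6: union(6, 2) -> merged; set of 6 now {2, 4, 6}
Step 7: union(3, 0) -> merged; set of 3 now {0, 3, 5}
Step 8: find(5) -> no change; set of 5 is {0, 3, 5}
Step 9: union(1, 5) -> merged; set of 1 now {0, 1, 3, 5}
Step 10: find(2) -> no change; set of 2 is {2, 4, 6}
Step 11: find(4) -> no change; set of 4 is {2, 4, 6}
Step 12: find(6) -> no change; set of 6 is {2, 4, 6}
Step 13: find(2) -> no change; set of 2 is {2, 4, 6}
Component of 5: {0, 1, 3, 5}

Answer: 0, 1, 3, 5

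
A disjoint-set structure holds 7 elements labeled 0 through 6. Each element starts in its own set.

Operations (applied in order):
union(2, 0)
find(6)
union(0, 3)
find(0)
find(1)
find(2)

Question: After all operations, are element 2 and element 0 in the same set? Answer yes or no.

Step 1: union(2, 0) -> merged; set of 2 now {0, 2}
Step 2: find(6) -> no change; set of 6 is {6}
Step 3: union(0, 3) -> merged; set of 0 now {0, 2, 3}
Step 4: find(0) -> no change; set of 0 is {0, 2, 3}
Step 5: find(1) -> no change; set of 1 is {1}
Step 6: find(2) -> no change; set of 2 is {0, 2, 3}
Set of 2: {0, 2, 3}; 0 is a member.

Answer: yes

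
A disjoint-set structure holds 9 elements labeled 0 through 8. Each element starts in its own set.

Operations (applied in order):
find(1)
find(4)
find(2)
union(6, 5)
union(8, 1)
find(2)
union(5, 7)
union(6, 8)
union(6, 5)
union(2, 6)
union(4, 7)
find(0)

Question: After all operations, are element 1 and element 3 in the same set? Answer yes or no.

Step 1: find(1) -> no change; set of 1 is {1}
Step 2: find(4) -> no change; set of 4 is {4}
Step 3: find(2) -> no change; set of 2 is {2}
Step 4: union(6, 5) -> merged; set of 6 now {5, 6}
Step 5: union(8, 1) -> merged; set of 8 now {1, 8}
Step 6: find(2) -> no change; set of 2 is {2}
Step 7: union(5, 7) -> merged; set of 5 now {5, 6, 7}
Step 8: union(6, 8) -> merged; set of 6 now {1, 5, 6, 7, 8}
Step 9: union(6, 5) -> already same set; set of 6 now {1, 5, 6, 7, 8}
Step 10: union(2, 6) -> merged; set of 2 now {1, 2, 5, 6, 7, 8}
Step 11: union(4, 7) -> merged; set of 4 now {1, 2, 4, 5, 6, 7, 8}
Step 12: find(0) -> no change; set of 0 is {0}
Set of 1: {1, 2, 4, 5, 6, 7, 8}; 3 is not a member.

Answer: no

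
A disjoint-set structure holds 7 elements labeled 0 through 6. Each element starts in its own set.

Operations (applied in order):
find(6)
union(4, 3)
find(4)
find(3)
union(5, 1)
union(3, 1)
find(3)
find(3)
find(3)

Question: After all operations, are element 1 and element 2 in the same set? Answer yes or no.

Answer: no

Derivation:
Step 1: find(6) -> no change; set of 6 is {6}
Step 2: union(4, 3) -> merged; set of 4 now {3, 4}
Step 3: find(4) -> no change; set of 4 is {3, 4}
Step 4: find(3) -> no change; set of 3 is {3, 4}
Step 5: union(5, 1) -> merged; set of 5 now {1, 5}
Step 6: union(3, 1) -> merged; set of 3 now {1, 3, 4, 5}
Step 7: find(3) -> no change; set of 3 is {1, 3, 4, 5}
Step 8: find(3) -> no change; set of 3 is {1, 3, 4, 5}
Step 9: find(3) -> no change; set of 3 is {1, 3, 4, 5}
Set of 1: {1, 3, 4, 5}; 2 is not a member.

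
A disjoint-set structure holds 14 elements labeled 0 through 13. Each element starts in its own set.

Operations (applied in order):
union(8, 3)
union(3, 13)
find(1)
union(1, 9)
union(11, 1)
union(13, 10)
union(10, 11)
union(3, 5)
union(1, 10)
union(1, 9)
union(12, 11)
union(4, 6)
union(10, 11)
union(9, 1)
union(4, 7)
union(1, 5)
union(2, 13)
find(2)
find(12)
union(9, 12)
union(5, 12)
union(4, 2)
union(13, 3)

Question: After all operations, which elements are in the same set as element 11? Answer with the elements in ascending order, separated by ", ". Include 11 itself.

Step 1: union(8, 3) -> merged; set of 8 now {3, 8}
Step 2: union(3, 13) -> merged; set of 3 now {3, 8, 13}
Step 3: find(1) -> no change; set of 1 is {1}
Step 4: union(1, 9) -> merged; set of 1 now {1, 9}
Step 5: union(11, 1) -> merged; set of 11 now {1, 9, 11}
Step 6: union(13, 10) -> merged; set of 13 now {3, 8, 10, 13}
Step 7: union(10, 11) -> merged; set of 10 now {1, 3, 8, 9, 10, 11, 13}
Step 8: union(3, 5) -> merged; set of 3 now {1, 3, 5, 8, 9, 10, 11, 13}
Step 9: union(1, 10) -> already same set; set of 1 now {1, 3, 5, 8, 9, 10, 11, 13}
Step 10: union(1, 9) -> already same set; set of 1 now {1, 3, 5, 8, 9, 10, 11, 13}
Step 11: union(12, 11) -> merged; set of 12 now {1, 3, 5, 8, 9, 10, 11, 12, 13}
Step 12: union(4, 6) -> merged; set of 4 now {4, 6}
Step 13: union(10, 11) -> already same set; set of 10 now {1, 3, 5, 8, 9, 10, 11, 12, 13}
Step 14: union(9, 1) -> already same set; set of 9 now {1, 3, 5, 8, 9, 10, 11, 12, 13}
Step 15: union(4, 7) -> merged; set of 4 now {4, 6, 7}
Step 16: union(1, 5) -> already same set; set of 1 now {1, 3, 5, 8, 9, 10, 11, 12, 13}
Step 17: union(2, 13) -> merged; set of 2 now {1, 2, 3, 5, 8, 9, 10, 11, 12, 13}
Step 18: find(2) -> no change; set of 2 is {1, 2, 3, 5, 8, 9, 10, 11, 12, 13}
Step 19: find(12) -> no change; set of 12 is {1, 2, 3, 5, 8, 9, 10, 11, 12, 13}
Step 20: union(9, 12) -> already same set; set of 9 now {1, 2, 3, 5, 8, 9, 10, 11, 12, 13}
Step 21: union(5, 12) -> already same set; set of 5 now {1, 2, 3, 5, 8, 9, 10, 11, 12, 13}
Step 22: union(4, 2) -> merged; set of 4 now {1, 2, 3, 4, 5, 6, 7, 8, 9, 10, 11, 12, 13}
Step 23: union(13, 3) -> already same set; set of 13 now {1, 2, 3, 4, 5, 6, 7, 8, 9, 10, 11, 12, 13}
Component of 11: {1, 2, 3, 4, 5, 6, 7, 8, 9, 10, 11, 12, 13}

Answer: 1, 2, 3, 4, 5, 6, 7, 8, 9, 10, 11, 12, 13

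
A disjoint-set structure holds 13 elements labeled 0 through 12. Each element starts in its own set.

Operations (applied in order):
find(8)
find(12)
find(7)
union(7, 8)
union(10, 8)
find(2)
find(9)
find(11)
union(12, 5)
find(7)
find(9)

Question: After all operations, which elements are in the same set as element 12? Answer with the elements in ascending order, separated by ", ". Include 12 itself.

Answer: 5, 12

Derivation:
Step 1: find(8) -> no change; set of 8 is {8}
Step 2: find(12) -> no change; set of 12 is {12}
Step 3: find(7) -> no change; set of 7 is {7}
Step 4: union(7, 8) -> merged; set of 7 now {7, 8}
Step 5: union(10, 8) -> merged; set of 10 now {7, 8, 10}
Step 6: find(2) -> no change; set of 2 is {2}
Step 7: find(9) -> no change; set of 9 is {9}
Step 8: find(11) -> no change; set of 11 is {11}
Step 9: union(12, 5) -> merged; set of 12 now {5, 12}
Step 10: find(7) -> no change; set of 7 is {7, 8, 10}
Step 11: find(9) -> no change; set of 9 is {9}
Component of 12: {5, 12}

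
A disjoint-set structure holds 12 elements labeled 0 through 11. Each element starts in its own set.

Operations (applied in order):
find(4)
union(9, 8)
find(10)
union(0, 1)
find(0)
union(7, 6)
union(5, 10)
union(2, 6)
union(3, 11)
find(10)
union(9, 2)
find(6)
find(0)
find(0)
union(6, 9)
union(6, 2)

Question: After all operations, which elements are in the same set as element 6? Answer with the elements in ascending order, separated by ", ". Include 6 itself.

Answer: 2, 6, 7, 8, 9

Derivation:
Step 1: find(4) -> no change; set of 4 is {4}
Step 2: union(9, 8) -> merged; set of 9 now {8, 9}
Step 3: find(10) -> no change; set of 10 is {10}
Step 4: union(0, 1) -> merged; set of 0 now {0, 1}
Step 5: find(0) -> no change; set of 0 is {0, 1}
Step 6: union(7, 6) -> merged; set of 7 now {6, 7}
Step 7: union(5, 10) -> merged; set of 5 now {5, 10}
Step 8: union(2, 6) -> merged; set of 2 now {2, 6, 7}
Step 9: union(3, 11) -> merged; set of 3 now {3, 11}
Step 10: find(10) -> no change; set of 10 is {5, 10}
Step 11: union(9, 2) -> merged; set of 9 now {2, 6, 7, 8, 9}
Step 12: find(6) -> no change; set of 6 is {2, 6, 7, 8, 9}
Step 13: find(0) -> no change; set of 0 is {0, 1}
Step 14: find(0) -> no change; set of 0 is {0, 1}
Step 15: union(6, 9) -> already same set; set of 6 now {2, 6, 7, 8, 9}
Step 16: union(6, 2) -> already same set; set of 6 now {2, 6, 7, 8, 9}
Component of 6: {2, 6, 7, 8, 9}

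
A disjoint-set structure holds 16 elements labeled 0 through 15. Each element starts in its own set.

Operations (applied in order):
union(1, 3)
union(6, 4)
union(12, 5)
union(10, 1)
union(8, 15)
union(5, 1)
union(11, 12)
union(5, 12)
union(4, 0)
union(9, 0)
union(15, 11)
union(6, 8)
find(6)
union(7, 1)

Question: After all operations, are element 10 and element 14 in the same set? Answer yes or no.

Step 1: union(1, 3) -> merged; set of 1 now {1, 3}
Step 2: union(6, 4) -> merged; set of 6 now {4, 6}
Step 3: union(12, 5) -> merged; set of 12 now {5, 12}
Step 4: union(10, 1) -> merged; set of 10 now {1, 3, 10}
Step 5: union(8, 15) -> merged; set of 8 now {8, 15}
Step 6: union(5, 1) -> merged; set of 5 now {1, 3, 5, 10, 12}
Step 7: union(11, 12) -> merged; set of 11 now {1, 3, 5, 10, 11, 12}
Step 8: union(5, 12) -> already same set; set of 5 now {1, 3, 5, 10, 11, 12}
Step 9: union(4, 0) -> merged; set of 4 now {0, 4, 6}
Step 10: union(9, 0) -> merged; set of 9 now {0, 4, 6, 9}
Step 11: union(15, 11) -> merged; set of 15 now {1, 3, 5, 8, 10, 11, 12, 15}
Step 12: union(6, 8) -> merged; set of 6 now {0, 1, 3, 4, 5, 6, 8, 9, 10, 11, 12, 15}
Step 13: find(6) -> no change; set of 6 is {0, 1, 3, 4, 5, 6, 8, 9, 10, 11, 12, 15}
Step 14: union(7, 1) -> merged; set of 7 now {0, 1, 3, 4, 5, 6, 7, 8, 9, 10, 11, 12, 15}
Set of 10: {0, 1, 3, 4, 5, 6, 7, 8, 9, 10, 11, 12, 15}; 14 is not a member.

Answer: no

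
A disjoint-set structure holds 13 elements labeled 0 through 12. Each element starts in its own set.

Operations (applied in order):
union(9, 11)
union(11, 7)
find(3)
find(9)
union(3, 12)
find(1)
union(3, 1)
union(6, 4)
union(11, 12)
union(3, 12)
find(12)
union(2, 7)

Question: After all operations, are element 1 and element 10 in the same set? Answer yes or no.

Answer: no

Derivation:
Step 1: union(9, 11) -> merged; set of 9 now {9, 11}
Step 2: union(11, 7) -> merged; set of 11 now {7, 9, 11}
Step 3: find(3) -> no change; set of 3 is {3}
Step 4: find(9) -> no change; set of 9 is {7, 9, 11}
Step 5: union(3, 12) -> merged; set of 3 now {3, 12}
Step 6: find(1) -> no change; set of 1 is {1}
Step 7: union(3, 1) -> merged; set of 3 now {1, 3, 12}
Step 8: union(6, 4) -> merged; set of 6 now {4, 6}
Step 9: union(11, 12) -> merged; set of 11 now {1, 3, 7, 9, 11, 12}
Step 10: union(3, 12) -> already same set; set of 3 now {1, 3, 7, 9, 11, 12}
Step 11: find(12) -> no change; set of 12 is {1, 3, 7, 9, 11, 12}
Step 12: union(2, 7) -> merged; set of 2 now {1, 2, 3, 7, 9, 11, 12}
Set of 1: {1, 2, 3, 7, 9, 11, 12}; 10 is not a member.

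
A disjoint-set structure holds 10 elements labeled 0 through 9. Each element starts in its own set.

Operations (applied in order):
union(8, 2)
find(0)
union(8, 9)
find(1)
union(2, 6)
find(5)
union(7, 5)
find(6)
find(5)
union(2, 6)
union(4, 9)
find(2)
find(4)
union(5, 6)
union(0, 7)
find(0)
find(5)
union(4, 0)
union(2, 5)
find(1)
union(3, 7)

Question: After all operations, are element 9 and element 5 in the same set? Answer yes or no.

Answer: yes

Derivation:
Step 1: union(8, 2) -> merged; set of 8 now {2, 8}
Step 2: find(0) -> no change; set of 0 is {0}
Step 3: union(8, 9) -> merged; set of 8 now {2, 8, 9}
Step 4: find(1) -> no change; set of 1 is {1}
Step 5: union(2, 6) -> merged; set of 2 now {2, 6, 8, 9}
Step 6: find(5) -> no change; set of 5 is {5}
Step 7: union(7, 5) -> merged; set of 7 now {5, 7}
Step 8: find(6) -> no change; set of 6 is {2, 6, 8, 9}
Step 9: find(5) -> no change; set of 5 is {5, 7}
Step 10: union(2, 6) -> already same set; set of 2 now {2, 6, 8, 9}
Step 11: union(4, 9) -> merged; set of 4 now {2, 4, 6, 8, 9}
Step 12: find(2) -> no change; set of 2 is {2, 4, 6, 8, 9}
Step 13: find(4) -> no change; set of 4 is {2, 4, 6, 8, 9}
Step 14: union(5, 6) -> merged; set of 5 now {2, 4, 5, 6, 7, 8, 9}
Step 15: union(0, 7) -> merged; set of 0 now {0, 2, 4, 5, 6, 7, 8, 9}
Step 16: find(0) -> no change; set of 0 is {0, 2, 4, 5, 6, 7, 8, 9}
Step 17: find(5) -> no change; set of 5 is {0, 2, 4, 5, 6, 7, 8, 9}
Step 18: union(4, 0) -> already same set; set of 4 now {0, 2, 4, 5, 6, 7, 8, 9}
Step 19: union(2, 5) -> already same set; set of 2 now {0, 2, 4, 5, 6, 7, 8, 9}
Step 20: find(1) -> no change; set of 1 is {1}
Step 21: union(3, 7) -> merged; set of 3 now {0, 2, 3, 4, 5, 6, 7, 8, 9}
Set of 9: {0, 2, 3, 4, 5, 6, 7, 8, 9}; 5 is a member.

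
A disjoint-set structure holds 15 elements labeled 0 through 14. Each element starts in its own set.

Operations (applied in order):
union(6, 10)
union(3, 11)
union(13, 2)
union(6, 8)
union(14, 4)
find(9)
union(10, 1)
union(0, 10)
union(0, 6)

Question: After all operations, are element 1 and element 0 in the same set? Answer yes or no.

Step 1: union(6, 10) -> merged; set of 6 now {6, 10}
Step 2: union(3, 11) -> merged; set of 3 now {3, 11}
Step 3: union(13, 2) -> merged; set of 13 now {2, 13}
Step 4: union(6, 8) -> merged; set of 6 now {6, 8, 10}
Step 5: union(14, 4) -> merged; set of 14 now {4, 14}
Step 6: find(9) -> no change; set of 9 is {9}
Step 7: union(10, 1) -> merged; set of 10 now {1, 6, 8, 10}
Step 8: union(0, 10) -> merged; set of 0 now {0, 1, 6, 8, 10}
Step 9: union(0, 6) -> already same set; set of 0 now {0, 1, 6, 8, 10}
Set of 1: {0, 1, 6, 8, 10}; 0 is a member.

Answer: yes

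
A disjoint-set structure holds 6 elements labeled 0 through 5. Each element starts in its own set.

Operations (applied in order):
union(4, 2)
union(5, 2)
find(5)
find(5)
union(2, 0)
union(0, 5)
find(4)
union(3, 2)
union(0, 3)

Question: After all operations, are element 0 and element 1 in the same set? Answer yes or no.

Answer: no

Derivation:
Step 1: union(4, 2) -> merged; set of 4 now {2, 4}
Step 2: union(5, 2) -> merged; set of 5 now {2, 4, 5}
Step 3: find(5) -> no change; set of 5 is {2, 4, 5}
Step 4: find(5) -> no change; set of 5 is {2, 4, 5}
Step 5: union(2, 0) -> merged; set of 2 now {0, 2, 4, 5}
Step 6: union(0, 5) -> already same set; set of 0 now {0, 2, 4, 5}
Step 7: find(4) -> no change; set of 4 is {0, 2, 4, 5}
Step 8: union(3, 2) -> merged; set of 3 now {0, 2, 3, 4, 5}
Step 9: union(0, 3) -> already same set; set of 0 now {0, 2, 3, 4, 5}
Set of 0: {0, 2, 3, 4, 5}; 1 is not a member.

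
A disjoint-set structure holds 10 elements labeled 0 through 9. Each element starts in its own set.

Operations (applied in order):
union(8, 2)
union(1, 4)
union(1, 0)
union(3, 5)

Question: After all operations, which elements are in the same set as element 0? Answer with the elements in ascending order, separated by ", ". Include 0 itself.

Answer: 0, 1, 4

Derivation:
Step 1: union(8, 2) -> merged; set of 8 now {2, 8}
Step 2: union(1, 4) -> merged; set of 1 now {1, 4}
Step 3: union(1, 0) -> merged; set of 1 now {0, 1, 4}
Step 4: union(3, 5) -> merged; set of 3 now {3, 5}
Component of 0: {0, 1, 4}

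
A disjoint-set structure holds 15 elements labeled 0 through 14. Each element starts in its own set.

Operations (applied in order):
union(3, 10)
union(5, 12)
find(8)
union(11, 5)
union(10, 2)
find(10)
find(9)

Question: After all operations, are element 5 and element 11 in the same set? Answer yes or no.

Answer: yes

Derivation:
Step 1: union(3, 10) -> merged; set of 3 now {3, 10}
Step 2: union(5, 12) -> merged; set of 5 now {5, 12}
Step 3: find(8) -> no change; set of 8 is {8}
Step 4: union(11, 5) -> merged; set of 11 now {5, 11, 12}
Step 5: union(10, 2) -> merged; set of 10 now {2, 3, 10}
Step 6: find(10) -> no change; set of 10 is {2, 3, 10}
Step 7: find(9) -> no change; set of 9 is {9}
Set of 5: {5, 11, 12}; 11 is a member.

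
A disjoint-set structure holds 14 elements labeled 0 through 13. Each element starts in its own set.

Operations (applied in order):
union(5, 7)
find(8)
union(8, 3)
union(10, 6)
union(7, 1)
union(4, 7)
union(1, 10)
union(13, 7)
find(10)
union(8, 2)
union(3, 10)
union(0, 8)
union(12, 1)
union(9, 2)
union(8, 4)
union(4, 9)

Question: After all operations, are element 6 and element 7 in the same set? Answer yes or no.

Step 1: union(5, 7) -> merged; set of 5 now {5, 7}
Step 2: find(8) -> no change; set of 8 is {8}
Step 3: union(8, 3) -> merged; set of 8 now {3, 8}
Step 4: union(10, 6) -> merged; set of 10 now {6, 10}
Step 5: union(7, 1) -> merged; set of 7 now {1, 5, 7}
Step 6: union(4, 7) -> merged; set of 4 now {1, 4, 5, 7}
Step 7: union(1, 10) -> merged; set of 1 now {1, 4, 5, 6, 7, 10}
Step 8: union(13, 7) -> merged; set of 13 now {1, 4, 5, 6, 7, 10, 13}
Step 9: find(10) -> no change; set of 10 is {1, 4, 5, 6, 7, 10, 13}
Step 10: union(8, 2) -> merged; set of 8 now {2, 3, 8}
Step 11: union(3, 10) -> merged; set of 3 now {1, 2, 3, 4, 5, 6, 7, 8, 10, 13}
Step 12: union(0, 8) -> merged; set of 0 now {0, 1, 2, 3, 4, 5, 6, 7, 8, 10, 13}
Step 13: union(12, 1) -> merged; set of 12 now {0, 1, 2, 3, 4, 5, 6, 7, 8, 10, 12, 13}
Step 14: union(9, 2) -> merged; set of 9 now {0, 1, 2, 3, 4, 5, 6, 7, 8, 9, 10, 12, 13}
Step 15: union(8, 4) -> already same set; set of 8 now {0, 1, 2, 3, 4, 5, 6, 7, 8, 9, 10, 12, 13}
Step 16: union(4, 9) -> already same set; set of 4 now {0, 1, 2, 3, 4, 5, 6, 7, 8, 9, 10, 12, 13}
Set of 6: {0, 1, 2, 3, 4, 5, 6, 7, 8, 9, 10, 12, 13}; 7 is a member.

Answer: yes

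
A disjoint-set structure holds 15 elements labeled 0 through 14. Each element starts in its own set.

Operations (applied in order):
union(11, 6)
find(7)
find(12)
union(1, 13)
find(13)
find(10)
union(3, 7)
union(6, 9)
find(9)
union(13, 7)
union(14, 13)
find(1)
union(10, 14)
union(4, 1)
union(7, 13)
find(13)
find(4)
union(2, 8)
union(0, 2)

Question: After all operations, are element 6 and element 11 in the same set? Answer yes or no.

Answer: yes

Derivation:
Step 1: union(11, 6) -> merged; set of 11 now {6, 11}
Step 2: find(7) -> no change; set of 7 is {7}
Step 3: find(12) -> no change; set of 12 is {12}
Step 4: union(1, 13) -> merged; set of 1 now {1, 13}
Step 5: find(13) -> no change; set of 13 is {1, 13}
Step 6: find(10) -> no change; set of 10 is {10}
Step 7: union(3, 7) -> merged; set of 3 now {3, 7}
Step 8: union(6, 9) -> merged; set of 6 now {6, 9, 11}
Step 9: find(9) -> no change; set of 9 is {6, 9, 11}
Step 10: union(13, 7) -> merged; set of 13 now {1, 3, 7, 13}
Step 11: union(14, 13) -> merged; set of 14 now {1, 3, 7, 13, 14}
Step 12: find(1) -> no change; set of 1 is {1, 3, 7, 13, 14}
Step 13: union(10, 14) -> merged; set of 10 now {1, 3, 7, 10, 13, 14}
Step 14: union(4, 1) -> merged; set of 4 now {1, 3, 4, 7, 10, 13, 14}
Step 15: union(7, 13) -> already same set; set of 7 now {1, 3, 4, 7, 10, 13, 14}
Step 16: find(13) -> no change; set of 13 is {1, 3, 4, 7, 10, 13, 14}
Step 17: find(4) -> no change; set of 4 is {1, 3, 4, 7, 10, 13, 14}
Step 18: union(2, 8) -> merged; set of 2 now {2, 8}
Step 19: union(0, 2) -> merged; set of 0 now {0, 2, 8}
Set of 6: {6, 9, 11}; 11 is a member.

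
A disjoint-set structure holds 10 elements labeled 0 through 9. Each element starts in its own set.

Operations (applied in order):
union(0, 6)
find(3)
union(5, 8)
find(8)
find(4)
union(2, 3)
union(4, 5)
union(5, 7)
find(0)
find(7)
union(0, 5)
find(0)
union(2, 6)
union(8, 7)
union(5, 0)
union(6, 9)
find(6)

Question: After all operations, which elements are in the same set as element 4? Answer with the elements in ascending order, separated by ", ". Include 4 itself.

Answer: 0, 2, 3, 4, 5, 6, 7, 8, 9

Derivation:
Step 1: union(0, 6) -> merged; set of 0 now {0, 6}
Step 2: find(3) -> no change; set of 3 is {3}
Step 3: union(5, 8) -> merged; set of 5 now {5, 8}
Step 4: find(8) -> no change; set of 8 is {5, 8}
Step 5: find(4) -> no change; set of 4 is {4}
Step 6: union(2, 3) -> merged; set of 2 now {2, 3}
Step 7: union(4, 5) -> merged; set of 4 now {4, 5, 8}
Step 8: union(5, 7) -> merged; set of 5 now {4, 5, 7, 8}
Step 9: find(0) -> no change; set of 0 is {0, 6}
Step 10: find(7) -> no change; set of 7 is {4, 5, 7, 8}
Step 11: union(0, 5) -> merged; set of 0 now {0, 4, 5, 6, 7, 8}
Step 12: find(0) -> no change; set of 0 is {0, 4, 5, 6, 7, 8}
Step 13: union(2, 6) -> merged; set of 2 now {0, 2, 3, 4, 5, 6, 7, 8}
Step 14: union(8, 7) -> already same set; set of 8 now {0, 2, 3, 4, 5, 6, 7, 8}
Step 15: union(5, 0) -> already same set; set of 5 now {0, 2, 3, 4, 5, 6, 7, 8}
Step 16: union(6, 9) -> merged; set of 6 now {0, 2, 3, 4, 5, 6, 7, 8, 9}
Step 17: find(6) -> no change; set of 6 is {0, 2, 3, 4, 5, 6, 7, 8, 9}
Component of 4: {0, 2, 3, 4, 5, 6, 7, 8, 9}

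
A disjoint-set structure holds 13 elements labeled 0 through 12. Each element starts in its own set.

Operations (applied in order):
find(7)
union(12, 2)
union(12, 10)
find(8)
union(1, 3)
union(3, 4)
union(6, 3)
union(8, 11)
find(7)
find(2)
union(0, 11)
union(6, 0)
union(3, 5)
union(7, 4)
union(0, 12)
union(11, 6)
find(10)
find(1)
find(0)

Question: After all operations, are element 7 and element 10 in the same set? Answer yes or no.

Step 1: find(7) -> no change; set of 7 is {7}
Step 2: union(12, 2) -> merged; set of 12 now {2, 12}
Step 3: union(12, 10) -> merged; set of 12 now {2, 10, 12}
Step 4: find(8) -> no change; set of 8 is {8}
Step 5: union(1, 3) -> merged; set of 1 now {1, 3}
Step 6: union(3, 4) -> merged; set of 3 now {1, 3, 4}
Step 7: union(6, 3) -> merged; set of 6 now {1, 3, 4, 6}
Step 8: union(8, 11) -> merged; set of 8 now {8, 11}
Step 9: find(7) -> no change; set of 7 is {7}
Step 10: find(2) -> no change; set of 2 is {2, 10, 12}
Step 11: union(0, 11) -> merged; set of 0 now {0, 8, 11}
Step 12: union(6, 0) -> merged; set of 6 now {0, 1, 3, 4, 6, 8, 11}
Step 13: union(3, 5) -> merged; set of 3 now {0, 1, 3, 4, 5, 6, 8, 11}
Step 14: union(7, 4) -> merged; set of 7 now {0, 1, 3, 4, 5, 6, 7, 8, 11}
Step 15: union(0, 12) -> merged; set of 0 now {0, 1, 2, 3, 4, 5, 6, 7, 8, 10, 11, 12}
Step 16: union(11, 6) -> already same set; set of 11 now {0, 1, 2, 3, 4, 5, 6, 7, 8, 10, 11, 12}
Step 17: find(10) -> no change; set of 10 is {0, 1, 2, 3, 4, 5, 6, 7, 8, 10, 11, 12}
Step 18: find(1) -> no change; set of 1 is {0, 1, 2, 3, 4, 5, 6, 7, 8, 10, 11, 12}
Step 19: find(0) -> no change; set of 0 is {0, 1, 2, 3, 4, 5, 6, 7, 8, 10, 11, 12}
Set of 7: {0, 1, 2, 3, 4, 5, 6, 7, 8, 10, 11, 12}; 10 is a member.

Answer: yes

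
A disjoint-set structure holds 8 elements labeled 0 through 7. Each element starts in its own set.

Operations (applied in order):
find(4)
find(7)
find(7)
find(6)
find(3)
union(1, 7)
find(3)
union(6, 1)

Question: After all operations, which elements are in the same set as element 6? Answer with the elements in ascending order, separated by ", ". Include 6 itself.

Step 1: find(4) -> no change; set of 4 is {4}
Step 2: find(7) -> no change; set of 7 is {7}
Step 3: find(7) -> no change; set of 7 is {7}
Step 4: find(6) -> no change; set of 6 is {6}
Step 5: find(3) -> no change; set of 3 is {3}
Step 6: union(1, 7) -> merged; set of 1 now {1, 7}
Step 7: find(3) -> no change; set of 3 is {3}
Step 8: union(6, 1) -> merged; set of 6 now {1, 6, 7}
Component of 6: {1, 6, 7}

Answer: 1, 6, 7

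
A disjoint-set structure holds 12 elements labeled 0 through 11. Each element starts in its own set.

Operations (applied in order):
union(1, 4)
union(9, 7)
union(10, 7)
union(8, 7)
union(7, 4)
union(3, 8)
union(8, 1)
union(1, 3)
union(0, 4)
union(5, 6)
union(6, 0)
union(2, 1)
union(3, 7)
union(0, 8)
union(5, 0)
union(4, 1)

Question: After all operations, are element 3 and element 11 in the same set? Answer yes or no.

Step 1: union(1, 4) -> merged; set of 1 now {1, 4}
Step 2: union(9, 7) -> merged; set of 9 now {7, 9}
Step 3: union(10, 7) -> merged; set of 10 now {7, 9, 10}
Step 4: union(8, 7) -> merged; set of 8 now {7, 8, 9, 10}
Step 5: union(7, 4) -> merged; set of 7 now {1, 4, 7, 8, 9, 10}
Step 6: union(3, 8) -> merged; set of 3 now {1, 3, 4, 7, 8, 9, 10}
Step 7: union(8, 1) -> already same set; set of 8 now {1, 3, 4, 7, 8, 9, 10}
Step 8: union(1, 3) -> already same set; set of 1 now {1, 3, 4, 7, 8, 9, 10}
Step 9: union(0, 4) -> merged; set of 0 now {0, 1, 3, 4, 7, 8, 9, 10}
Step 10: union(5, 6) -> merged; set of 5 now {5, 6}
Step 11: union(6, 0) -> merged; set of 6 now {0, 1, 3, 4, 5, 6, 7, 8, 9, 10}
Step 12: union(2, 1) -> merged; set of 2 now {0, 1, 2, 3, 4, 5, 6, 7, 8, 9, 10}
Step 13: union(3, 7) -> already same set; set of 3 now {0, 1, 2, 3, 4, 5, 6, 7, 8, 9, 10}
Step 14: union(0, 8) -> already same set; set of 0 now {0, 1, 2, 3, 4, 5, 6, 7, 8, 9, 10}
Step 15: union(5, 0) -> already same set; set of 5 now {0, 1, 2, 3, 4, 5, 6, 7, 8, 9, 10}
Step 16: union(4, 1) -> already same set; set of 4 now {0, 1, 2, 3, 4, 5, 6, 7, 8, 9, 10}
Set of 3: {0, 1, 2, 3, 4, 5, 6, 7, 8, 9, 10}; 11 is not a member.

Answer: no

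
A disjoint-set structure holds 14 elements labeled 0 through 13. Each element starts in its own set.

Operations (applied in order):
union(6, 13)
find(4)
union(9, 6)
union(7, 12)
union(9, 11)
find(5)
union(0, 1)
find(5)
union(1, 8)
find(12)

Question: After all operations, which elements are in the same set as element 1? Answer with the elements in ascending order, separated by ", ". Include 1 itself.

Step 1: union(6, 13) -> merged; set of 6 now {6, 13}
Step 2: find(4) -> no change; set of 4 is {4}
Step 3: union(9, 6) -> merged; set of 9 now {6, 9, 13}
Step 4: union(7, 12) -> merged; set of 7 now {7, 12}
Step 5: union(9, 11) -> merged; set of 9 now {6, 9, 11, 13}
Step 6: find(5) -> no change; set of 5 is {5}
Step 7: union(0, 1) -> merged; set of 0 now {0, 1}
Step 8: find(5) -> no change; set of 5 is {5}
Step 9: union(1, 8) -> merged; set of 1 now {0, 1, 8}
Step 10: find(12) -> no change; set of 12 is {7, 12}
Component of 1: {0, 1, 8}

Answer: 0, 1, 8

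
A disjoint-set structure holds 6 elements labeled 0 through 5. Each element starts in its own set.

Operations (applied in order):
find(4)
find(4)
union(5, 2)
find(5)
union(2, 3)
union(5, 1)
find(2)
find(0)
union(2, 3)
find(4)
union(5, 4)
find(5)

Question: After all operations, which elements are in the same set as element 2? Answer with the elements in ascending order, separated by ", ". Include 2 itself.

Answer: 1, 2, 3, 4, 5

Derivation:
Step 1: find(4) -> no change; set of 4 is {4}
Step 2: find(4) -> no change; set of 4 is {4}
Step 3: union(5, 2) -> merged; set of 5 now {2, 5}
Step 4: find(5) -> no change; set of 5 is {2, 5}
Step 5: union(2, 3) -> merged; set of 2 now {2, 3, 5}
Step 6: union(5, 1) -> merged; set of 5 now {1, 2, 3, 5}
Step 7: find(2) -> no change; set of 2 is {1, 2, 3, 5}
Step 8: find(0) -> no change; set of 0 is {0}
Step 9: union(2, 3) -> already same set; set of 2 now {1, 2, 3, 5}
Step 10: find(4) -> no change; set of 4 is {4}
Step 11: union(5, 4) -> merged; set of 5 now {1, 2, 3, 4, 5}
Step 12: find(5) -> no change; set of 5 is {1, 2, 3, 4, 5}
Component of 2: {1, 2, 3, 4, 5}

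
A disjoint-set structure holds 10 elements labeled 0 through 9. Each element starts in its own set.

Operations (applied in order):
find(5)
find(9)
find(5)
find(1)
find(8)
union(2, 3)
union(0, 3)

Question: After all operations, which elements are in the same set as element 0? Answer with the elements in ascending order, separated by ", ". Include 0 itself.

Step 1: find(5) -> no change; set of 5 is {5}
Step 2: find(9) -> no change; set of 9 is {9}
Step 3: find(5) -> no change; set of 5 is {5}
Step 4: find(1) -> no change; set of 1 is {1}
Step 5: find(8) -> no change; set of 8 is {8}
Step 6: union(2, 3) -> merged; set of 2 now {2, 3}
Step 7: union(0, 3) -> merged; set of 0 now {0, 2, 3}
Component of 0: {0, 2, 3}

Answer: 0, 2, 3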